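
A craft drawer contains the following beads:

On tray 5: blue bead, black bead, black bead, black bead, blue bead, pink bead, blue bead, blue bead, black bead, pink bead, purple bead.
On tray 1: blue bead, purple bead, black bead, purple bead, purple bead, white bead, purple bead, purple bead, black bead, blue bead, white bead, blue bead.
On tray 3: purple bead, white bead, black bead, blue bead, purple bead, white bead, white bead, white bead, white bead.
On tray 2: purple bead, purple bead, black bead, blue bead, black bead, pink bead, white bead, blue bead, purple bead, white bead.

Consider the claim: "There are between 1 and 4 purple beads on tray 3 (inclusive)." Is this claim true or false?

True

There are 2 purple beads on tray 3.
The claim requires 1 ≤ 2 ≤ 4, which holds.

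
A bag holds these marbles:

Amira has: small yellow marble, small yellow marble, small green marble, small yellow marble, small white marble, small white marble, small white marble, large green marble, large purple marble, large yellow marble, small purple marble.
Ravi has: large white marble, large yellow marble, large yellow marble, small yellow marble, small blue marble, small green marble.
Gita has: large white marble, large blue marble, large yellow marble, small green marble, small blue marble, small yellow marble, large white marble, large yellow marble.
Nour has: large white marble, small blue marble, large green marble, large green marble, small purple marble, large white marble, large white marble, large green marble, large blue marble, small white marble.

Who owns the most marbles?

Amira

Counts by owner: Amira→11, Nour→10, Gita→8, Ravi→6.
The maximum is 11, held uniquely by Amira.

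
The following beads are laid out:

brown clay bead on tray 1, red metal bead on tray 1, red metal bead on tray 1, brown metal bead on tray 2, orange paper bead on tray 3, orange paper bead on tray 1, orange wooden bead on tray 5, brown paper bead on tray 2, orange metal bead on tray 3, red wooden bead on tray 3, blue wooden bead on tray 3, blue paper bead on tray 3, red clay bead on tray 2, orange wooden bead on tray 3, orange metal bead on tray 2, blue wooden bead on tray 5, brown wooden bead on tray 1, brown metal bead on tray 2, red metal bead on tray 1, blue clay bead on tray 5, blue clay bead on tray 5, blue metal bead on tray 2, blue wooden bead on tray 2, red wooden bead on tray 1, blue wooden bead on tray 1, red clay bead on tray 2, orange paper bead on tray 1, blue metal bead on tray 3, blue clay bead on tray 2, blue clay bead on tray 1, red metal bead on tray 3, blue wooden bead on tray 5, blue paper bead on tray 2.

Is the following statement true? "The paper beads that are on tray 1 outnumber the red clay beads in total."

False

There are 2 paper beads on tray 1.
There are 2 red clay beads.
The claim requires 2 > 2, which does not hold.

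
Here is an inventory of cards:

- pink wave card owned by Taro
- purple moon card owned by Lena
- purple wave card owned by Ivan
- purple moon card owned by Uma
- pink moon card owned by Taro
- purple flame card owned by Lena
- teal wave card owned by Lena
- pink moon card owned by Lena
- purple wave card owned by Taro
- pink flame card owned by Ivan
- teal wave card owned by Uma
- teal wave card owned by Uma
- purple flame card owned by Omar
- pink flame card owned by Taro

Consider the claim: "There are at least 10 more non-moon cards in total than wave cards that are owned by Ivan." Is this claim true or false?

False

There are 10 non-moon cards.
Count of wave cards owned by Ivan: 1.
The claim requires 10 − 1 = 9 ≥ 10, which does not hold.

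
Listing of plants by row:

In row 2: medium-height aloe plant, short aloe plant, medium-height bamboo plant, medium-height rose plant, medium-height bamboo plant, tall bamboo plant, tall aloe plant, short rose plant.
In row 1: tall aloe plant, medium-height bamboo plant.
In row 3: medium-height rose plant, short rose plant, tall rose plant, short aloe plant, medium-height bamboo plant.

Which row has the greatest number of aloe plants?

Counts by row (restricted to aloe plants): row 2→3, row 1→1, row 3→1.
The maximum is 3, held uniquely by row 2.

row 2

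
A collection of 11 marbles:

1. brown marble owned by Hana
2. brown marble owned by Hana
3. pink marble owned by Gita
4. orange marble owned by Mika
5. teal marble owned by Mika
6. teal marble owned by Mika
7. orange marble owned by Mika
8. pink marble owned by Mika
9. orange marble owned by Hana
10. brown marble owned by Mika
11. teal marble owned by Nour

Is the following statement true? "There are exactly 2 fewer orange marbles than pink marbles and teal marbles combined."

True

There are 3 orange marbles.
pink marbles: 2; teal marbles: 3; combined: 2 + 3 = 5.
The claim requires 5 − 3 (= 2) to equal 2, which holds.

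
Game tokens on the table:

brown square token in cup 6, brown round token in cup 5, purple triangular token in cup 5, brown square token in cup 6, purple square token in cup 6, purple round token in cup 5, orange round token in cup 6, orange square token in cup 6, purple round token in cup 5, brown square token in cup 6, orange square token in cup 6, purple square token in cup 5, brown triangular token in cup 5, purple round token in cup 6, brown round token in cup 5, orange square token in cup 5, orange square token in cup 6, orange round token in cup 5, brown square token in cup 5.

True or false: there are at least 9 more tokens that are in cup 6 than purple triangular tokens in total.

There are 9 tokens in cup 6.
There is 1 purple triangular token.
The claim requires 9 − 1 = 8 ≥ 9, which does not hold.

False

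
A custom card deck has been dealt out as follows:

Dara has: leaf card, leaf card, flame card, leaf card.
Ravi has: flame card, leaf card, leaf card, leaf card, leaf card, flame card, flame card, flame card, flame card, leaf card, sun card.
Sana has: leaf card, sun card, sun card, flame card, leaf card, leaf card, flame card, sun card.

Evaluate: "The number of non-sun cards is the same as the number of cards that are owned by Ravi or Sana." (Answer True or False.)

|non-sun cards| = 19.
|cards owned by Ravi or Sana| = 19.
The claim requires 19 = 19, which holds.

True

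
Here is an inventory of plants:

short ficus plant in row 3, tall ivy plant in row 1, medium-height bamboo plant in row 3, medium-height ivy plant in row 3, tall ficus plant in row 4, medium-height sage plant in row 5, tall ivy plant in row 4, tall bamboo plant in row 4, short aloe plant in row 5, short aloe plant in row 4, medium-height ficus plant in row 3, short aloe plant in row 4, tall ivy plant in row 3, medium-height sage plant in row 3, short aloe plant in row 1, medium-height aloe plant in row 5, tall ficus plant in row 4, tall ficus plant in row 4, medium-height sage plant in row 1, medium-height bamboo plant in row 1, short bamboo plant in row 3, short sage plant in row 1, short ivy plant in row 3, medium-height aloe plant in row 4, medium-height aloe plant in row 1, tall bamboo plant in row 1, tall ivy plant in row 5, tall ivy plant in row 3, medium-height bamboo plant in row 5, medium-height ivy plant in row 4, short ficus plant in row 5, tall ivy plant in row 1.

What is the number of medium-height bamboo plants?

3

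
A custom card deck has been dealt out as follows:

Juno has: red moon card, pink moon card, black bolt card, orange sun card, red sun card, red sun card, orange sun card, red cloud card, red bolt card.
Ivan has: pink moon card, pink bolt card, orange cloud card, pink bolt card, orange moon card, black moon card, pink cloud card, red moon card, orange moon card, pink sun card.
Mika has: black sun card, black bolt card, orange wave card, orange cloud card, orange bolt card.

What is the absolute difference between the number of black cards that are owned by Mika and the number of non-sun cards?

black cards owned by Mika: 2. non-sun cards: 18.
|2 − 18| = 18 − 2 = 16.

16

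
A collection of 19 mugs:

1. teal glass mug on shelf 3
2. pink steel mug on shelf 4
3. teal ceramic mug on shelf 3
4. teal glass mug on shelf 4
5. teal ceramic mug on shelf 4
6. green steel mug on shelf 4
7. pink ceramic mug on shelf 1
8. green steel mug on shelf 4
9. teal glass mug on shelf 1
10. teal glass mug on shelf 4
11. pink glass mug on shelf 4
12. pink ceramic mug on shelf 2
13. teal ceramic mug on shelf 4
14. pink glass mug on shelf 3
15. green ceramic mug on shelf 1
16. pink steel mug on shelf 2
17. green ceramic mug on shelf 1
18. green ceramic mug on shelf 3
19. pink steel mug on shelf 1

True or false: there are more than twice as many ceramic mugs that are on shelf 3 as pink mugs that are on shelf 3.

ceramic mugs on shelf 3: 2.
pink mugs on shelf 3: 1.
The claim requires 2 > 2 × 1 = 2, which does not hold.

False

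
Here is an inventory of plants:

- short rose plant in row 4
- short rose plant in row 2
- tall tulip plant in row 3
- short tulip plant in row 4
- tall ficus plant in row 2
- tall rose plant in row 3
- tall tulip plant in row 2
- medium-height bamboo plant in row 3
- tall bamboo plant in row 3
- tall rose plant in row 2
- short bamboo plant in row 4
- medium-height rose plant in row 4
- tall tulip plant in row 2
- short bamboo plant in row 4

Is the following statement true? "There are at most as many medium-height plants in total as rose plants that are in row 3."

False

There are 2 medium-height plants.
There is 1 rose plant in row 3.
The claim requires 2 ≤ 1, which does not hold.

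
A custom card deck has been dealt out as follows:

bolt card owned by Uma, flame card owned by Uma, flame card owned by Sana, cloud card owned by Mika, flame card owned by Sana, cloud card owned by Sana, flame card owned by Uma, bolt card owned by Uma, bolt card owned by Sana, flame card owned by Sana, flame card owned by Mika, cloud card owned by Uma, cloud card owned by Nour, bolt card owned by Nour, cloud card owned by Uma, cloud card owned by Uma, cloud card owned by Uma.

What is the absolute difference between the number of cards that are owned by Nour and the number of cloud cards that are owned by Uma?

cards owned by Nour: 2. cloud cards owned by Uma: 4.
|2 − 4| = 4 − 2 = 2.

2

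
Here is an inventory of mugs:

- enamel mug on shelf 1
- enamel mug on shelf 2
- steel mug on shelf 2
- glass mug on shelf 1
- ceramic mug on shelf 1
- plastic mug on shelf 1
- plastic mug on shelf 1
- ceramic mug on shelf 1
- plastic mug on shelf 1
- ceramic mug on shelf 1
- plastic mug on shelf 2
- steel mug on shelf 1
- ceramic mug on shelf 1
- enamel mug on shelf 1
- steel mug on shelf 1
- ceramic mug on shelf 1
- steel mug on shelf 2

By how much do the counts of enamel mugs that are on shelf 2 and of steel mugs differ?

enamel mugs on shelf 2: 1. steel mugs: 4.
|1 − 4| = 4 − 1 = 3.

3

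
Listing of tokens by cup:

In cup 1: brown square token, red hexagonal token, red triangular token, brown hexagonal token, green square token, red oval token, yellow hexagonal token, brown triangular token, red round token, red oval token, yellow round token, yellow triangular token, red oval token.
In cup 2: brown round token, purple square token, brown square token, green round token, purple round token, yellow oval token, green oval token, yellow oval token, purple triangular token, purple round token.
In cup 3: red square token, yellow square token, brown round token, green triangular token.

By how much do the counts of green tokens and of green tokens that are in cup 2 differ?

2

green tokens: 4. green tokens in cup 2: 2.
|4 − 2| = 4 − 2 = 2.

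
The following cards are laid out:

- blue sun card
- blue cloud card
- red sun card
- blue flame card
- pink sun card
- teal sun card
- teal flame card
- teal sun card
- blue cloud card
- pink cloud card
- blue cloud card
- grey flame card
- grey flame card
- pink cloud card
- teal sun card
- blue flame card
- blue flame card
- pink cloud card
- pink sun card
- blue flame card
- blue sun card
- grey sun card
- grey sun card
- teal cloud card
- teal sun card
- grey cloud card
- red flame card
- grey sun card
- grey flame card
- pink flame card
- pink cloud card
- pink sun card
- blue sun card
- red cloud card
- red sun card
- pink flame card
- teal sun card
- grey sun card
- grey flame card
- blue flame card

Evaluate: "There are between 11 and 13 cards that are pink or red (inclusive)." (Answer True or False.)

True

There are 13 cards that are pink or red.
The claim requires 11 ≤ 13 ≤ 13, which holds.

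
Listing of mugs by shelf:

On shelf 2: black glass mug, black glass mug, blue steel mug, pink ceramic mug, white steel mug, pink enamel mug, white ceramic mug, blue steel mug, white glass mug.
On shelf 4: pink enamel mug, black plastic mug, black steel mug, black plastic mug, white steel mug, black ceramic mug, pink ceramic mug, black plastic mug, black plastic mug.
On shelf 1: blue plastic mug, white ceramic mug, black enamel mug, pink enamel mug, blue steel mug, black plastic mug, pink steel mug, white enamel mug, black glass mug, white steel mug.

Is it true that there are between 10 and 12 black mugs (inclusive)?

True

There are 11 black mugs.
The claim requires 10 ≤ 11 ≤ 12, which holds.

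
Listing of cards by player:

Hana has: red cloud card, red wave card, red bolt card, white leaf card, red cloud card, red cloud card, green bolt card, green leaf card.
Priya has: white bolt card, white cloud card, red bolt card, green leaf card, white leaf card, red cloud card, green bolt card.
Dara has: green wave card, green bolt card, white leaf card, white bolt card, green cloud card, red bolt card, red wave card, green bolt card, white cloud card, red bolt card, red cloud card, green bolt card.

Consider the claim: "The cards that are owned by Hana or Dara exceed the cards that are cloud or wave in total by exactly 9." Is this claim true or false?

|cards owned by Hana or Dara| = 20.
|cards that are cloud or wave| = 11.
The claim requires 20 − 11 (= 9) to equal 9, which holds.

True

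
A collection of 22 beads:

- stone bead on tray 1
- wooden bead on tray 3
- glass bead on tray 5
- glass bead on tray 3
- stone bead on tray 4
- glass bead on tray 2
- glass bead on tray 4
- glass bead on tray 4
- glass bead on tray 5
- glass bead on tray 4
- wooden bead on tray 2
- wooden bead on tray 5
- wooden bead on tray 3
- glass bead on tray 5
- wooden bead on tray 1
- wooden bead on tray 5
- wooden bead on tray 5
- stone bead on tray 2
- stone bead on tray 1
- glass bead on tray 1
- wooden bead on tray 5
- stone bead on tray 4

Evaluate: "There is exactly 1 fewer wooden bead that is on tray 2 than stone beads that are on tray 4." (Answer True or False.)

True

There is 1 wooden bead on tray 2.
There are 2 stone beads on tray 4.
The claim requires 2 − 1 (= 1) to equal 1, which holds.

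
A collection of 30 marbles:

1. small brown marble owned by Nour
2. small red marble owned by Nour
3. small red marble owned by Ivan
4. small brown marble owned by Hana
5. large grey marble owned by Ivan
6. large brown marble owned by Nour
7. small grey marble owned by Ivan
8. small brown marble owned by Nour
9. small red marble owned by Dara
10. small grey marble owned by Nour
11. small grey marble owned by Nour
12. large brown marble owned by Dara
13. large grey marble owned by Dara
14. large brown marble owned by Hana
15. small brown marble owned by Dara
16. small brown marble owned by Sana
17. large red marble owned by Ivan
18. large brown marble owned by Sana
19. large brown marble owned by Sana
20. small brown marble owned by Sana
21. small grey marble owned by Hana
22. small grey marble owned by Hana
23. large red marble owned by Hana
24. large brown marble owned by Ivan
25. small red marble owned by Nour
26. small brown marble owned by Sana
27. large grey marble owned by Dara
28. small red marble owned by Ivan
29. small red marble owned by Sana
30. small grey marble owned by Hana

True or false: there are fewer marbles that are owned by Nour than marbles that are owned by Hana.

False

Count of marbles owned by Nour: 7.
Count of marbles owned by Hana: 6.
The claim requires 7 < 6, which does not hold.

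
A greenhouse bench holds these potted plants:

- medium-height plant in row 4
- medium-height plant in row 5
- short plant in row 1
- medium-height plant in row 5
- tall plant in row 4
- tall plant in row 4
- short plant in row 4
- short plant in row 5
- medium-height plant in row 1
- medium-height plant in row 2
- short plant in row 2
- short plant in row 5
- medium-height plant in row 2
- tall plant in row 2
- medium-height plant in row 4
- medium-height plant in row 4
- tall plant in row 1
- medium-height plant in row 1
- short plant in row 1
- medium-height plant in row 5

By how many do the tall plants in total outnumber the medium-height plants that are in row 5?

1

tall plants: 4.
medium-height plants in row 5: 3.
4 − 3 = 1.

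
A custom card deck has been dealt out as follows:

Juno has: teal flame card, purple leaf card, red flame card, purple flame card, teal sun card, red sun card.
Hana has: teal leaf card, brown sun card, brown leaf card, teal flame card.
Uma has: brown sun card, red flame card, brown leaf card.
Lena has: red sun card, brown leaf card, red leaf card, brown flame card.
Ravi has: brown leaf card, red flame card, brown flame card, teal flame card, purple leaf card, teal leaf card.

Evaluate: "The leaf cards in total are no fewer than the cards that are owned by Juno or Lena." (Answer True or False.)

False

leaf cards: 9.
cards owned by Juno or Lena: 10.
The claim requires 9 ≥ 10, which does not hold.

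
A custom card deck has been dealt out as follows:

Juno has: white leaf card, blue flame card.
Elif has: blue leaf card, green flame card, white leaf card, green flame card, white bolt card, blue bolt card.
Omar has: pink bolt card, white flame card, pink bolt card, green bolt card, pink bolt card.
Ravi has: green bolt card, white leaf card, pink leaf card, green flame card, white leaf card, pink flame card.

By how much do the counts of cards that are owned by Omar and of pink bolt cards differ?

cards owned by Omar: 5. pink bolt cards: 3.
|5 − 3| = 5 − 3 = 2.

2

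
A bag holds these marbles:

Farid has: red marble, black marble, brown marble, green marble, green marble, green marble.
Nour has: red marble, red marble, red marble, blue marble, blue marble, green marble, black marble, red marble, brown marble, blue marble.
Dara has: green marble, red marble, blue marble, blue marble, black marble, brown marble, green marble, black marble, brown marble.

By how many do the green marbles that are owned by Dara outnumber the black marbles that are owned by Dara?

green marbles owned by Dara: 2.
black marbles owned by Dara: 2.
2 − 2 = 0.

0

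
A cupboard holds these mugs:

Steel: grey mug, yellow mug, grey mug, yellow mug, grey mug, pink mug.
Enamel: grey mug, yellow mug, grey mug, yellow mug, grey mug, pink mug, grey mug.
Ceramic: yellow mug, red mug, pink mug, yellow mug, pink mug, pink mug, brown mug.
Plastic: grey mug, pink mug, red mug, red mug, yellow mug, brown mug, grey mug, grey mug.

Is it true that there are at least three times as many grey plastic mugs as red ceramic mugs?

There are 3 grey plastic mugs.
There is 1 red ceramic mug.
The claim requires 3 ≥ 3 × 1 = 3, which holds.

True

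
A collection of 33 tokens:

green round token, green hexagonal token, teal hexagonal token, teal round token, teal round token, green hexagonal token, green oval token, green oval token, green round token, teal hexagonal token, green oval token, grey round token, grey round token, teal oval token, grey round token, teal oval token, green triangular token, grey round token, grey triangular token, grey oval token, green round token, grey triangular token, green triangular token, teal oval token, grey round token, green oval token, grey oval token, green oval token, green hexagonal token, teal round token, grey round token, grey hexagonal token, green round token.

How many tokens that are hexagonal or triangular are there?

10

hexagonal: 6; triangular: 4; together 6 + 4 = 10.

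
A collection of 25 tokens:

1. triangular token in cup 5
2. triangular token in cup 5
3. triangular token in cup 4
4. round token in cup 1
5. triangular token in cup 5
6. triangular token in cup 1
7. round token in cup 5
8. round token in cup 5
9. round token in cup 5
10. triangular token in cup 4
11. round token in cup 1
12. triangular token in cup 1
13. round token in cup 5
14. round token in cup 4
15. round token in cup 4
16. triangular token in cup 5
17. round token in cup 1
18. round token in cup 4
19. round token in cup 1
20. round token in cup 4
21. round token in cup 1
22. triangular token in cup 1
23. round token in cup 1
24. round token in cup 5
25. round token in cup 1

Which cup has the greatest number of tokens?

Counts by cup: cup 1→10, cup 5→9, cup 4→6.
The maximum is 10, held uniquely by cup 1.

cup 1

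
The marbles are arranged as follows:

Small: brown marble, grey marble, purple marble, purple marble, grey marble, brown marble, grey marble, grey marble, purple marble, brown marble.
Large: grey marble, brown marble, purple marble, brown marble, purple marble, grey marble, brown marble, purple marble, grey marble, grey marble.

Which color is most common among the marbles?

Counts by color: grey 8, purple 6, brown 6.
The maximum is 8, held uniquely by grey.

grey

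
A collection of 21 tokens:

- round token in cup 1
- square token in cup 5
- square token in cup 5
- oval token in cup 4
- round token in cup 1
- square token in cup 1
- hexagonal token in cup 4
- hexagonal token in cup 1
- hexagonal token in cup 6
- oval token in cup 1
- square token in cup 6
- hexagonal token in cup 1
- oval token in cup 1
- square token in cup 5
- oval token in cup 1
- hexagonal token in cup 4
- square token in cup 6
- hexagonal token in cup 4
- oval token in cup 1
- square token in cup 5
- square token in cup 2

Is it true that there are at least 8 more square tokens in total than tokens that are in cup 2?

False

|square tokens| = 8.
|tokens in cup 2| = 1.
The claim requires 8 − 1 = 7 ≥ 8, which does not hold.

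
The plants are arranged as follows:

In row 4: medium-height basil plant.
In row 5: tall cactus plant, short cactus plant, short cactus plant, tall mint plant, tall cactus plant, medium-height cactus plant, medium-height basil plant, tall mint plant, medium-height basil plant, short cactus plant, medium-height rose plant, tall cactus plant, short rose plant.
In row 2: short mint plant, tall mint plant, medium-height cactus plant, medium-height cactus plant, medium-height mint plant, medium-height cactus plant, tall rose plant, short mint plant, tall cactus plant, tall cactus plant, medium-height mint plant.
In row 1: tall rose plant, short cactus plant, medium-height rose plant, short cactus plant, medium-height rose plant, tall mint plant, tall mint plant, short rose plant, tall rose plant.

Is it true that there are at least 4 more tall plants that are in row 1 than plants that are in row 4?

False

|tall plants in row 1| = 4.
|plants in row 4| = 1.
The claim requires 4 − 1 = 3 ≥ 4, which does not hold.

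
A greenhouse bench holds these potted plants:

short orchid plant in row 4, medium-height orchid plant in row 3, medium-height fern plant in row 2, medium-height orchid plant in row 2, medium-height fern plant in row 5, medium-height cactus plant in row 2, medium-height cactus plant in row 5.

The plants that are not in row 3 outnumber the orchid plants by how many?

plants that are not in row 3: 6.
orchid plants: 3.
6 − 3 = 3.

3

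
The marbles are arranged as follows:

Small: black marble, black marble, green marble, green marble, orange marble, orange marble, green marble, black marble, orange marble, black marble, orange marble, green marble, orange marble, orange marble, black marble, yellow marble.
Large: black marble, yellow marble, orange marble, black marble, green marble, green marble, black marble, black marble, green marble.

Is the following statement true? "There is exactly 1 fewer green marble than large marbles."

False

green marbles: 7.
large marbles: 9.
The claim requires 9 − 7 (= 2) to equal 1, which does not hold.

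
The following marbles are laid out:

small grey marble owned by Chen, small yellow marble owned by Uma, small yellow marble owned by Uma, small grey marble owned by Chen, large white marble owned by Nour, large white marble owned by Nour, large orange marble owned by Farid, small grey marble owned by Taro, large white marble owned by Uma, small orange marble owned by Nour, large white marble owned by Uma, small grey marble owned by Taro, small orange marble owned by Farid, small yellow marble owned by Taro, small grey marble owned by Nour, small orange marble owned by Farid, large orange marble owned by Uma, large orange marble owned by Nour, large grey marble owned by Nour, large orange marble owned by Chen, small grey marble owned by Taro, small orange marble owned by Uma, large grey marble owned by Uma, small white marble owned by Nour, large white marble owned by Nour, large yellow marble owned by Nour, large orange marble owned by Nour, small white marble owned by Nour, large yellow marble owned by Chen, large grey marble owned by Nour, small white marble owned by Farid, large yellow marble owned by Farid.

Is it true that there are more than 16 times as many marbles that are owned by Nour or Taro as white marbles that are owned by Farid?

Count of marbles owned by Nour or Taro: 16.
Count of white marbles owned by Farid: 1.
The claim requires 16 > 16 × 1 = 16, which does not hold.

False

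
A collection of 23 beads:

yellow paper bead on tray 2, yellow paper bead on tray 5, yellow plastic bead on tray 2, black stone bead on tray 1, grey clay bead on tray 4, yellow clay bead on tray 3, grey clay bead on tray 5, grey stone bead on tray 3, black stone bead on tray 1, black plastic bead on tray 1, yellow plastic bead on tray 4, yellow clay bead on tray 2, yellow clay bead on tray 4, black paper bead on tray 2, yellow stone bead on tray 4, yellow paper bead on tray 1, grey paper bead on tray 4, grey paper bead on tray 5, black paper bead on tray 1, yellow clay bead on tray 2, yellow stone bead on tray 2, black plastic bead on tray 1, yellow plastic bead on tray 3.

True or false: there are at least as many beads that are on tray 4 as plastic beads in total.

|beads on tray 4| = 5.
|plastic beads| = 5.
The claim requires 5 ≥ 5, which holds.

True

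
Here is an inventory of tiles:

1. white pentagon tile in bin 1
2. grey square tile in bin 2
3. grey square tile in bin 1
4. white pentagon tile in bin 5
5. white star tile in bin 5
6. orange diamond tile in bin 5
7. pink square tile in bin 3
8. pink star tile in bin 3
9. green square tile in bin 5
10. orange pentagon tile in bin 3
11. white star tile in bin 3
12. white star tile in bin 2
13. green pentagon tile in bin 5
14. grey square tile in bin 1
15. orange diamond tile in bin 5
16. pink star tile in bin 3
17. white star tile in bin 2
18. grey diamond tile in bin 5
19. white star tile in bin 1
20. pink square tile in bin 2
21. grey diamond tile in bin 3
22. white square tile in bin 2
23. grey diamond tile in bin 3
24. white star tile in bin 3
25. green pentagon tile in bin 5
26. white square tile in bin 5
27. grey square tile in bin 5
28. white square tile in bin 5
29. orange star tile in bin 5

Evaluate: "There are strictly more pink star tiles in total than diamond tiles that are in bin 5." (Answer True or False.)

False

There are 2 pink star tiles.
There are 3 diamond tiles in bin 5.
The claim requires 2 > 3, which does not hold.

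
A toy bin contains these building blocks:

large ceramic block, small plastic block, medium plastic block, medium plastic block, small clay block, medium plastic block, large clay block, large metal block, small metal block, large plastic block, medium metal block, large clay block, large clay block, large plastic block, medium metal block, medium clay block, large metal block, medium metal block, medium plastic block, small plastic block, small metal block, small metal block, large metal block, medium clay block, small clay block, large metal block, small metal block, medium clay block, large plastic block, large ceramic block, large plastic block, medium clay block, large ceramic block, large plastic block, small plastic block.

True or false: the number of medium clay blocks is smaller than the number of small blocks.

|medium clay blocks| = 4.
|small blocks| = 9.
The claim requires 4 < 9, which holds.

True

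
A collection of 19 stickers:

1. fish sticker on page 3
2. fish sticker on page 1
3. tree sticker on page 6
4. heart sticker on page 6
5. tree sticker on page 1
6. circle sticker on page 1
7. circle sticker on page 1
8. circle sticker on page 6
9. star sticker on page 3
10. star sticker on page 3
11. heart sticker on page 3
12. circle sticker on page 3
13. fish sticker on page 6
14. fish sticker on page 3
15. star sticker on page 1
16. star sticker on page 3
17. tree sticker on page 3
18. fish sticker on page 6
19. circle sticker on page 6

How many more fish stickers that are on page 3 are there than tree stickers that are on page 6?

fish stickers on page 3: 2.
tree stickers on page 6: 1.
2 − 1 = 1.

1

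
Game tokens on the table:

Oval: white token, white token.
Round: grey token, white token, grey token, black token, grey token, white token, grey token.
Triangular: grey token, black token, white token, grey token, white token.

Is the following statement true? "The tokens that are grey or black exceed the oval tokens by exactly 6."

True

There are 8 tokens that are grey or black.
There are 2 oval tokens.
The claim requires 8 − 2 (= 6) to equal 6, which holds.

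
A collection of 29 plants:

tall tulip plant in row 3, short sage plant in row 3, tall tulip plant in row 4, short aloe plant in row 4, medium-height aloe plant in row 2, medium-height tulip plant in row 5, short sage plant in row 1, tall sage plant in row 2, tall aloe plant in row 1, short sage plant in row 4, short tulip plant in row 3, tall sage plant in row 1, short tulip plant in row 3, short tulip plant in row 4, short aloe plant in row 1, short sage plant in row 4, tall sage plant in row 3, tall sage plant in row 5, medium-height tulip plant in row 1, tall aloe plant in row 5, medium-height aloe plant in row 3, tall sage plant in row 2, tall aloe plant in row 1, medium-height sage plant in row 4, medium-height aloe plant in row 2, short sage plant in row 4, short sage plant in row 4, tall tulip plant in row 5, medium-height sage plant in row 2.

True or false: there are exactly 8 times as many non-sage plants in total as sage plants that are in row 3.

True

non-sage plants: 16.
sage plants in row 3: 2.
The claim requires 16 = 8 × 2 = 16, which holds.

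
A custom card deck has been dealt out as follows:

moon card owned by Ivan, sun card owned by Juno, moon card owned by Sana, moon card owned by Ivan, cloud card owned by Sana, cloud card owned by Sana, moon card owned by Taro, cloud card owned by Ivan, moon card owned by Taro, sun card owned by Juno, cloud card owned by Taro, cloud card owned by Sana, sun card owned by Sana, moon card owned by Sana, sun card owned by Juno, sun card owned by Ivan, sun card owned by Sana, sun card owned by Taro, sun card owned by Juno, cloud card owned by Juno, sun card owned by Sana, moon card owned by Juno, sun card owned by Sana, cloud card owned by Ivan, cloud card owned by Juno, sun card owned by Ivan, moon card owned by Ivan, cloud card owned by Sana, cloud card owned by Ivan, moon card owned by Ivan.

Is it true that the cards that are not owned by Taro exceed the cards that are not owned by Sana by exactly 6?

True

cards that are not owned by Taro: 26.
cards that are not owned by Sana: 20.
The claim requires 26 − 20 (= 6) to equal 6, which holds.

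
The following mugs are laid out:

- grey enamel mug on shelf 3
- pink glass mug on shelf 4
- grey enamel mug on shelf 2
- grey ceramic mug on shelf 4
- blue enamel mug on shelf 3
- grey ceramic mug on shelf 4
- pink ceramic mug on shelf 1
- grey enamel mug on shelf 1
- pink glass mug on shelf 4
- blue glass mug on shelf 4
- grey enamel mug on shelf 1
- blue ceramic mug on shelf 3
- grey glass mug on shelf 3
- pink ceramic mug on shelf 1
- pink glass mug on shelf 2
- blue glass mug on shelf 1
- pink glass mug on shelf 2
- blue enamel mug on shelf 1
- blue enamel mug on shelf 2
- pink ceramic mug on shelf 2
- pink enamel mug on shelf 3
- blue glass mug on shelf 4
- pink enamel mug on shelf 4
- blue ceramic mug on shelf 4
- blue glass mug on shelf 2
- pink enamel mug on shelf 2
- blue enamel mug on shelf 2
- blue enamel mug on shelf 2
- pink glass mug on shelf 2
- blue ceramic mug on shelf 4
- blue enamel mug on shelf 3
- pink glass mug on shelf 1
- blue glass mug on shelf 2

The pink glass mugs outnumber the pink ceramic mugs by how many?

3

pink glass mugs: 6.
pink ceramic mugs: 3.
6 − 3 = 3.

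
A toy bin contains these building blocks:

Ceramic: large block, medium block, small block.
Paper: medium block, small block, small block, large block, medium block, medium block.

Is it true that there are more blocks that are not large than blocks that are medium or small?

False

There are 7 blocks that are not large.
There are 7 blocks that are medium or small.
The claim requires 7 > 7, which does not hold.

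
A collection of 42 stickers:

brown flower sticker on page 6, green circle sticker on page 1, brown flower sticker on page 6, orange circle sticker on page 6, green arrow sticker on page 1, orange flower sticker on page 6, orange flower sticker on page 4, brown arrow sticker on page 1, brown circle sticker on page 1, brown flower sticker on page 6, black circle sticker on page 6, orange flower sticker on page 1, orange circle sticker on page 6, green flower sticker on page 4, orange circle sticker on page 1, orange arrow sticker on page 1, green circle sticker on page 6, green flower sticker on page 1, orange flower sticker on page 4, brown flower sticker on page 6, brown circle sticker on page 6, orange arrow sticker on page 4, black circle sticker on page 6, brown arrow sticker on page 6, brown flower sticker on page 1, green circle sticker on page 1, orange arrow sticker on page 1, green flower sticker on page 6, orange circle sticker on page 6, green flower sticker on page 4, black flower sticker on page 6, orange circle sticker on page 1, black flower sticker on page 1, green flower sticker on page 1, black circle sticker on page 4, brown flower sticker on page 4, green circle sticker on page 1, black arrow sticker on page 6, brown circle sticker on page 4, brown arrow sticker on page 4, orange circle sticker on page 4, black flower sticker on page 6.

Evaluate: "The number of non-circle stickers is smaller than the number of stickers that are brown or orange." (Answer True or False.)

There are 26 non-circle stickers.
There are 25 stickers that are brown or orange.
The claim requires 26 < 25, which does not hold.

False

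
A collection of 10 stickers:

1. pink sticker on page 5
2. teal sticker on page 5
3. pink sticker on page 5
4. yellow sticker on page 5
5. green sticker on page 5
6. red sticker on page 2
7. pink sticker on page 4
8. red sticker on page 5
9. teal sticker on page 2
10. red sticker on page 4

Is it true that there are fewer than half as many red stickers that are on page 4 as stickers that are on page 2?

False

red stickers on page 4: 1.
stickers on page 2: 2.
The claim requires 2 × 1 = 2 < 2, which does not hold.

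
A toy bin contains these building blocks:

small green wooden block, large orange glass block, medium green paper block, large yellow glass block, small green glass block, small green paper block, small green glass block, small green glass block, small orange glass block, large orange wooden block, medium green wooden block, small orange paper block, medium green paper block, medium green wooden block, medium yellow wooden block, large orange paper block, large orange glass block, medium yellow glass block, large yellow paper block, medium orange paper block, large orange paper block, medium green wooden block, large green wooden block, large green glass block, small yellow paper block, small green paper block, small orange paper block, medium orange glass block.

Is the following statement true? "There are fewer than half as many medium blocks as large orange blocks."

False

|medium blocks| = 9.
|large orange blocks| = 5.
The claim requires 2 × 9 = 18 < 5, which does not hold.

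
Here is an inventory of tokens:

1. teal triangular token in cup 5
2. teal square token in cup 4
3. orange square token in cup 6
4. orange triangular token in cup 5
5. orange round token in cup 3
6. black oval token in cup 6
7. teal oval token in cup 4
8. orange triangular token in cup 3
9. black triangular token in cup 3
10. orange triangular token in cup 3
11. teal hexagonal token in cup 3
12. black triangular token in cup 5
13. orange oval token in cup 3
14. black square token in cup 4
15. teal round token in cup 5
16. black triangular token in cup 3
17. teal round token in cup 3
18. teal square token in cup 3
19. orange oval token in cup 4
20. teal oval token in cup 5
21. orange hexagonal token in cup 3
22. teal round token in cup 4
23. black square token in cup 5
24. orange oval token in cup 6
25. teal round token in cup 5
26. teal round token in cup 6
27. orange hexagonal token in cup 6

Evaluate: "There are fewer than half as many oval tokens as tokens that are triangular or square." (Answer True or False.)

|oval tokens| = 6.
|tokens that are triangular or square| = 12.
The claim requires 2 × 6 = 12 < 12, which does not hold.

False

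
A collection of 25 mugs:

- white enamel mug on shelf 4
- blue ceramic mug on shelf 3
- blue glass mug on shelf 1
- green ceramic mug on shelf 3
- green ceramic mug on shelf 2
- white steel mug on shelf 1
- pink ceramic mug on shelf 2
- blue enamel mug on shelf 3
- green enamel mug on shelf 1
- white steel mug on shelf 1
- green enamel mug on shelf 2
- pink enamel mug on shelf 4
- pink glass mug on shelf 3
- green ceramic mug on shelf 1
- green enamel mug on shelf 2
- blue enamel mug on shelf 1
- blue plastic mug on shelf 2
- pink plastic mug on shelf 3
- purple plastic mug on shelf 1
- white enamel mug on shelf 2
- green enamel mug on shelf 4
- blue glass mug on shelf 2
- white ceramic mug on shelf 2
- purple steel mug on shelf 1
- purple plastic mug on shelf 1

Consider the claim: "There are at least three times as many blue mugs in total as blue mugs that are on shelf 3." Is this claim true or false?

There are 6 blue mugs.
There are 2 blue mugs on shelf 3.
The claim requires 6 ≥ 3 × 2 = 6, which holds.

True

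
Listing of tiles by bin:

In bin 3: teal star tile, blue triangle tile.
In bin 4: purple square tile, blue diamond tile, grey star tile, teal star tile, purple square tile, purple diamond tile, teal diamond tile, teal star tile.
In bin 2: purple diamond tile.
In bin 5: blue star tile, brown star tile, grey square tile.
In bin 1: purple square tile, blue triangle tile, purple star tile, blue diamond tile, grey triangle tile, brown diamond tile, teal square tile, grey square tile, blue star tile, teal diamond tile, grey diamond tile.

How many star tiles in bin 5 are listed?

2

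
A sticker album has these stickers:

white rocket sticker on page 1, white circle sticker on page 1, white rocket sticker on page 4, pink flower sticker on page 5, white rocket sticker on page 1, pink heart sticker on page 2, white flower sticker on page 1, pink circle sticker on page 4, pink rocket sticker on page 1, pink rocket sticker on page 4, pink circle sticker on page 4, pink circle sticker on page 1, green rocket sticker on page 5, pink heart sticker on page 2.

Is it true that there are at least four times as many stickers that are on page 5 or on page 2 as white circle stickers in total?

stickers on page 5 or on page 2: 4.
white circle stickers: 1.
The claim requires 4 ≥ 4 × 1 = 4, which holds.

True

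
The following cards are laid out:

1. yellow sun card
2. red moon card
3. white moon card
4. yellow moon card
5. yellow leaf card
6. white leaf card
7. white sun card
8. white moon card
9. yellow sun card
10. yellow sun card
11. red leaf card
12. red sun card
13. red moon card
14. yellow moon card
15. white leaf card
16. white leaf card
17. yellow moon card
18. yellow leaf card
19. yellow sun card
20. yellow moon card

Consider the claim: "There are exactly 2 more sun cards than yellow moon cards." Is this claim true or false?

|sun cards| = 6.
|yellow moon cards| = 4.
The claim requires 6 − 4 (= 2) to equal 2, which holds.

True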